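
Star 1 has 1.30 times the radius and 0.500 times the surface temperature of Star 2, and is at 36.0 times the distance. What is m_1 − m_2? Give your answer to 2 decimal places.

10.22

L_1/L_2 = (1.30)²(0.500)⁴ = 0.1056.
F_1/F_2 = (L_1/L_2)/(d_1/d_2)² = 0.1056/1296 = 8.150×10^-5.
m_1 − m_2 = −2.5 log₁₀(8.150×10^-5) = 10.22.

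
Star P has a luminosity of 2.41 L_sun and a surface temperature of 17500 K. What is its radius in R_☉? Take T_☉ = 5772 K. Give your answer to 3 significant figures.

R/R_☉ = √(L/L_☉) / (T/T_☉)² = √(2.41) / (3.032)²
       = 1.552 / 9.192 = 0.1689.

0.169 R_☉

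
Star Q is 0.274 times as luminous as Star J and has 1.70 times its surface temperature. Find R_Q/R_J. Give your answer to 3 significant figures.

0.181

L ∝ R²T⁴ gives R ∝ √L / T², so
R_Q/R_J = √(0.274) / (1.70)² = 0.5235 / 2.890 = 0.1811.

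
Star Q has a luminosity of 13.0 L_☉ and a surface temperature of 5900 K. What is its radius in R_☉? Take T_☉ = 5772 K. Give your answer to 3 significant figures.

3.45 R_☉

R/R_☉ = √(L/L_☉) / (T/T_☉)² = √(13.0) / (1.022)²
       = 3.606 / 1.045 = 3.451.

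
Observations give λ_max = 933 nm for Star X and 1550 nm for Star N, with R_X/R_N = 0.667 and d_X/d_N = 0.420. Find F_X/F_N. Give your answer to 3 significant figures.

Wien's law: T_X/T_N = λ_N/λ_X = 1550/933 = 1.661.
L_X/L_N = (R_X/R_N)²(T_X/T_N)⁴ = (0.667)²(1.661)⁴ = 3.389.
F_X/F_N = (L_X/L_N)/(d_X/d_N)² = 3.389/(0.420)² = 19.21.

19.2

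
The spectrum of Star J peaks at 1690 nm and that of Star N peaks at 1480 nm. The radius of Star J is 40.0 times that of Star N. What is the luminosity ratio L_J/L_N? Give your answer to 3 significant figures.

Wien's law gives T ∝ 1/λ_max, so T_J/T_N = λ_N/λ_J = 1480/1690 = 0.8757.
Then L ∝ R²T⁴ gives L_J/L_N = (40.0)² × (0.8757)⁴ = 1600 × 0.5882 = 941.1.

941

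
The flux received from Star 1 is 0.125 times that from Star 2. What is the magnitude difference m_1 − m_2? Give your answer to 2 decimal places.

m_1 − m_2 = −2.5 log₁₀(F_1/F_2) = −2.5 log₁₀(0.125) = −2.5 × (-0.903) = 2.258.

2.26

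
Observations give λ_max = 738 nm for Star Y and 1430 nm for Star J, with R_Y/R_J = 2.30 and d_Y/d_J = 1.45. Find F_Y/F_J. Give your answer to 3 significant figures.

35.5

Wien's law: T_Y/T_J = λ_J/λ_Y = 1430/738 = 1.938.
L_Y/L_J = (R_Y/R_J)²(T_Y/T_J)⁴ = (2.30)²(1.938)⁴ = 74.57.
F_Y/F_J = (L_Y/L_J)/(d_Y/d_J)² = 74.57/(1.45)² = 35.47.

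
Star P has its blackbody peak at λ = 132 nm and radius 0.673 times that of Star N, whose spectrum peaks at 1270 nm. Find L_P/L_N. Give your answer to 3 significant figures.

Wien's law gives T ∝ 1/λ_max, so T_P/T_N = λ_N/λ_P = 1270/132 = 9.621.
Then L ∝ R²T⁴ gives L_P/L_N = (0.673)² × (9.621)⁴ = 0.4529 × 8569 = 3881.

3.88×10^3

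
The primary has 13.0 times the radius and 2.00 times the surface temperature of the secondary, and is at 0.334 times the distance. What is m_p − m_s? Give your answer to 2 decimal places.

L_p/L_s = (13.0)²(2.00)⁴ = 2704.
F_p/F_s = (L_p/L_s)/(d_p/d_s)² = 2704/0.1116 = 2.424×10^4.
m_p − m_s = −2.5 log₁₀(2.424×10^4) = -10.96.

-10.96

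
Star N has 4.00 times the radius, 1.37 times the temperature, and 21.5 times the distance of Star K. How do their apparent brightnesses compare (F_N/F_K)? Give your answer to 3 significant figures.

L_N/L_K = (R_N/R_K)²(T_N/T_K)⁴ = (4.00)² × (1.37)⁴ = 56.36.
F_N/F_K = (L_N/L_K)/(d_N/d_K)² = 56.36 / (21.5)² = 0.1219.

0.122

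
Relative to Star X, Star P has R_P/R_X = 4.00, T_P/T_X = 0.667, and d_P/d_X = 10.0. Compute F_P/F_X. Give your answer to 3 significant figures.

L_P/L_X = (R_P/R_X)²(T_P/T_X)⁴ = (4.00)² × (0.667)⁴ = 3.167.
F_P/F_X = (L_P/L_X)/(d_P/d_X)² = 3.167 / (10.0)² = 0.03167.

0.0317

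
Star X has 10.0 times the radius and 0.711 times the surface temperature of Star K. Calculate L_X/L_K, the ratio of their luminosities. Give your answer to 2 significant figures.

26

From the Stefan–Boltzmann law, L ∝ R²T⁴, so
L_X/L_K = (R_X/R_K)² (T_X/T_K)⁴ = (10.0)² × (0.711)⁴ = 100.0 × 0.2556 = 25.56.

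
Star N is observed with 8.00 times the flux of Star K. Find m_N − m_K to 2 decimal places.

m_N − m_K = −2.5 log₁₀(F_N/F_K) = −2.5 log₁₀(8.00) = −2.5 × (0.903) = -2.258.

-2.26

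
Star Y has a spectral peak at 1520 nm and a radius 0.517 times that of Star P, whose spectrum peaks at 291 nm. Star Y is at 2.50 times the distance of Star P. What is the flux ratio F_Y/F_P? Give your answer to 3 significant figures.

5.75×10^-5

Wien's law: T_Y/T_P = λ_P/λ_Y = 291/1520 = 0.1914.
L_Y/L_P = (R_Y/R_P)²(T_Y/T_P)⁴ = (0.517)²(0.1914)⁴ = 3.591×10^-4.
F_Y/F_P = (L_Y/L_P)/(d_Y/d_P)² = 3.591×10^-4/(2.50)² = 5.745×10^-5.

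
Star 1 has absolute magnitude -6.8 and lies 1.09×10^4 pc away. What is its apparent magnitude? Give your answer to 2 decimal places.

8.39

m = M + 5 log₁₀(d/10 pc) = -6.8 + 5 log₁₀(1.09×10^4/10)
  = -6.8 + 5 × 3.037 = -6.8 + 15.19 = 8.39.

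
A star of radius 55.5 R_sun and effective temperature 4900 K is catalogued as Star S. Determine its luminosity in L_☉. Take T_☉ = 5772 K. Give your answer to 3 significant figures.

L/L_☉ = (R/R_☉)² (T/T_☉)⁴ = (55.5)² × (4900/5772)⁴
       = 3080 × (0.8489)⁴ = 3080 × 0.5194 = 1600.

1.60×10^3 L_☉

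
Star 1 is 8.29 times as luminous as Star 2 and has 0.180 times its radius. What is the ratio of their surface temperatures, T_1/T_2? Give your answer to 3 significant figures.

L ∝ R²T⁴ gives T ∝ (L/R²)^(1/4), so
T_1/T_2 = (8.29 / 0.180²)^(1/4) = (255.9)^(1/4) = 3.999.

4.00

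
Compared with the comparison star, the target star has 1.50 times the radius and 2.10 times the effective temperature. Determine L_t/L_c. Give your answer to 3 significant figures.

From the Stefan–Boltzmann law, L ∝ R²T⁴, so
L_t/L_c = (R_t/R_c)² (T_t/T_c)⁴ = (1.50)² × (2.10)⁴ = 2.250 × 19.45 = 43.76.

43.8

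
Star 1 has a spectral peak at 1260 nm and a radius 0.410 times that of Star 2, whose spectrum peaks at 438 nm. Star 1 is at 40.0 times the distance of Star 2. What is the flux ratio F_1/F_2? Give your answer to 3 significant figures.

Wien's law: T_1/T_2 = λ_2/λ_1 = 438/1260 = 0.3476.
L_1/L_2 = (R_1/R_2)²(T_1/T_2)⁴ = (0.410)²(0.3476)⁴ = 0.002455.
F_1/F_2 = (L_1/L_2)/(d_1/d_2)² = 0.002455/(40.0)² = 1.534×10^-6.

1.53×10^-6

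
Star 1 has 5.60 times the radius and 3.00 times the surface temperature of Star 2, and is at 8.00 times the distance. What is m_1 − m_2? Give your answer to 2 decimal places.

L_1/L_2 = (5.60)²(3.00)⁴ = 2540.
F_1/F_2 = (L_1/L_2)/(d_1/d_2)² = 2540/64.00 = 39.69.
m_1 − m_2 = −2.5 log₁₀(39.69) = -4.00.

-4.00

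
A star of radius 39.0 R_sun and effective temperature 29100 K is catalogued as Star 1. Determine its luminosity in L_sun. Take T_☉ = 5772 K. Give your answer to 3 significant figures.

9.83×10^5 L_sun

L/L_☉ = (R/R_☉)² (T/T_☉)⁴ = (39.0)² × (29100/5772)⁴
       = 1521 × (5.042)⁴ = 1521 × 646.1 = 9.826×10^5.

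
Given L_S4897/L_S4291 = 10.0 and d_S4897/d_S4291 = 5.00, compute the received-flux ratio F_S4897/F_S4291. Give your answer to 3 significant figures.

0.400

F = L/(4πd²), so F_S4897/F_S4291 = (L_S4897/L_S4291) / (d_S4897/d_S4291)²
= 10.0 / (5.00)² = 10.0 / 25.00 = 0.4000.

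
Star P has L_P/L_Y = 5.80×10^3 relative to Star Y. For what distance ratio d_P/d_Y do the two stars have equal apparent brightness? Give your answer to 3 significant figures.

76.2

Equal flux requires L_P/d_P² = L_Y/d_Y², so d_P/d_Y = √(L_P/L_Y)
= √(5.80×10^3) = 76.16.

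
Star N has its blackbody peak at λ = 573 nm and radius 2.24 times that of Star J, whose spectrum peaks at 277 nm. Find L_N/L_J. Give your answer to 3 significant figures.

0.274

Wien's law gives T ∝ 1/λ_max, so T_N/T_J = λ_J/λ_N = 277/573 = 0.4834.
Then L ∝ R²T⁴ gives L_N/L_J = (2.24)² × (0.4834)⁴ = 5.018 × 0.05461 = 0.2740.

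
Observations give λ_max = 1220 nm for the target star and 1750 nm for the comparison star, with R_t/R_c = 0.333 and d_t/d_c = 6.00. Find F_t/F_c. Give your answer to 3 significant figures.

0.0130

Wien's law: T_t/T_c = λ_c/λ_t = 1750/1220 = 1.434.
L_t/L_c = (R_t/R_c)²(T_t/T_c)⁴ = (0.333)²(1.434)⁴ = 0.4695.
F_t/F_c = (L_t/L_c)/(d_t/d_c)² = 0.4695/(6.00)² = 0.01304.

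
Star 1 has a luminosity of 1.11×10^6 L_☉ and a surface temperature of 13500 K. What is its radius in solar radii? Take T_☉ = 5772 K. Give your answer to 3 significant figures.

193 solar radii

R/R_☉ = √(L/L_☉) / (T/T_☉)² = √(1.11×10^6) / (2.339)²
       = 1054 / 5.470 = 192.6.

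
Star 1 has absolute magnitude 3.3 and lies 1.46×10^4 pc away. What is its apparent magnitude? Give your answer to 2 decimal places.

m = M + 5 log₁₀(d/10 pc) = 3.3 + 5 log₁₀(1.46×10^4/10)
  = 3.3 + 5 × 3.164 = 3.3 + 15.82 = 19.12.

19.12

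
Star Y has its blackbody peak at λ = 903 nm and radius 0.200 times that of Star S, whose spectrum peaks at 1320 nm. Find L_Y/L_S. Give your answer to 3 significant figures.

Wien's law gives T ∝ 1/λ_max, so T_Y/T_S = λ_S/λ_Y = 1320/903 = 1.462.
Then L ∝ R²T⁴ gives L_Y/L_S = (0.200)² × (1.462)⁴ = 0.04000 × 4.566 = 0.1826.

0.183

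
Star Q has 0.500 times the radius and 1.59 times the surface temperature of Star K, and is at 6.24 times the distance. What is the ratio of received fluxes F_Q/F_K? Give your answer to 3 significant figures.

L_Q/L_K = (R_Q/R_K)²(T_Q/T_K)⁴ = (0.500)² × (1.59)⁴ = 1.598.
F_Q/F_K = (L_Q/L_K)/(d_Q/d_K)² = 1.598 / (6.24)² = 0.04104.

0.0410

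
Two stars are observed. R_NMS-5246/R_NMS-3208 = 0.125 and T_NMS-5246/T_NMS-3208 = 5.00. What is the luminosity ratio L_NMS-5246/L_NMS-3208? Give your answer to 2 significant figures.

9.8

From the Stefan–Boltzmann law, L ∝ R²T⁴, so
L_NMS-5246/L_NMS-3208 = (R_NMS-5246/R_NMS-3208)² (T_NMS-5246/T_NMS-3208)⁴ = (0.125)² × (5.00)⁴ = 0.01562 × 625.0 = 9.766.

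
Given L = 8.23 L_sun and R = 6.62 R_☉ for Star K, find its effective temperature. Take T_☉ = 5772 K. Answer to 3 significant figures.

3.80×10^3 K

T/T_☉ = (L/L_☉)^(1/4) / (R/R_☉)^(1/2)
T = 5772 × (8.23)^(1/4) / √(6.62) = 5772 × 1.694 / 2.573 = 3800 K.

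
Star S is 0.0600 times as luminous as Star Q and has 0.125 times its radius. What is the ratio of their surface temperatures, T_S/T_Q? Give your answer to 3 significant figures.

L ∝ R²T⁴ gives T ∝ (L/R²)^(1/4), so
T_S/T_Q = (0.0600 / 0.125²)^(1/4) = (3.840)^(1/4) = 1.400.

1.40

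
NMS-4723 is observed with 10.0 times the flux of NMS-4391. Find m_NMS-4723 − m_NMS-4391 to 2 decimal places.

-2.50

m_NMS-4723 − m_NMS-4391 = −2.5 log₁₀(F_NMS-4723/F_NMS-4391) = −2.5 log₁₀(10.0) = −2.5 × (1.000) = -2.500.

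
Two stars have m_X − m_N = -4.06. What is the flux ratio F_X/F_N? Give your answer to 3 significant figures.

42.1

F_X/F_N = 10^(−(m_X − m_N)/2.5) = 10^(4.06/2.5) = 10^1.624 = 42.07.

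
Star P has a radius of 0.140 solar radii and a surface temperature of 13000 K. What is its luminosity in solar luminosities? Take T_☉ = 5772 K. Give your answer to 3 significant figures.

0.504 solar luminosities

L/L_☉ = (R/R_☉)² (T/T_☉)⁴ = (0.140)² × (13000/5772)⁴
       = 0.01960 × (2.252)⁴ = 0.01960 × 25.73 = 0.5043.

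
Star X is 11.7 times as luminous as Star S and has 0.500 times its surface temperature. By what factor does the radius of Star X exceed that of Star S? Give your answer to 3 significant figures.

L ∝ R²T⁴ gives R ∝ √L / T², so
R_X/R_S = √(11.7) / (0.500)² = 3.421 / 0.2500 = 13.68.

13.7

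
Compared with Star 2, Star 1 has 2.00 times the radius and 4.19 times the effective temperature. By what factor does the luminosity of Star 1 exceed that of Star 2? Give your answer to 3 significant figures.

1.23×10^3

From the Stefan–Boltzmann law, L ∝ R²T⁴, so
L_1/L_2 = (R_1/R_2)² (T_1/T_2)⁴ = (2.00)² × (4.19)⁴ = 4.000 × 308.2 = 1233.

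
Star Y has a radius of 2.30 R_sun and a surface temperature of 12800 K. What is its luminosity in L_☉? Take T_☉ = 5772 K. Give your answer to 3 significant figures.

L/L_☉ = (R/R_☉)² (T/T_☉)⁴ = (2.30)² × (12800/5772)⁴
       = 5.290 × (2.218)⁴ = 5.290 × 24.18 = 127.9.

128 L_☉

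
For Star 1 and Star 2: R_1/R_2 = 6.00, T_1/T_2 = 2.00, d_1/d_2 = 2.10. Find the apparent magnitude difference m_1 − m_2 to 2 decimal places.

L_1/L_2 = (6.00)²(2.00)⁴ = 576.0.
F_1/F_2 = (L_1/L_2)/(d_1/d_2)² = 576.0/4.410 = 130.6.
m_1 − m_2 = −2.5 log₁₀(130.6) = -5.29.

-5.29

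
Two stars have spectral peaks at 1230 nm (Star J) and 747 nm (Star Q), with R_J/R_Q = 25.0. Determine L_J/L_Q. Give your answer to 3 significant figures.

85.0

Wien's law gives T ∝ 1/λ_max, so T_J/T_Q = λ_Q/λ_J = 747/1230 = 0.6073.
Then L ∝ R²T⁴ gives L_J/L_Q = (25.0)² × (0.6073)⁴ = 625.0 × 0.1360 = 85.02.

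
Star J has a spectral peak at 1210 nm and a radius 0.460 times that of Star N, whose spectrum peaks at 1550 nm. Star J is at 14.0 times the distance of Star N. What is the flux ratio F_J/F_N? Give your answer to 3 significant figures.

0.00291

Wien's law: T_J/T_N = λ_N/λ_J = 1550/1210 = 1.281.
L_J/L_N = (R_J/R_N)²(T_J/T_N)⁴ = (0.460)²(1.281)⁴ = 0.5698.
F_J/F_N = (L_J/L_N)/(d_J/d_N)² = 0.5698/(14.0)² = 0.002907.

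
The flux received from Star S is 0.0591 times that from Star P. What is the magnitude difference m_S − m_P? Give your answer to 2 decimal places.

3.07

m_S − m_P = −2.5 log₁₀(F_S/F_P) = −2.5 log₁₀(0.0591) = −2.5 × (-1.228) = 3.071.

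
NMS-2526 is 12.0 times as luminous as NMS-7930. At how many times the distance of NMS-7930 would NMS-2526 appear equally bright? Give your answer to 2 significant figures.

Equal flux requires L_NMS-2526/d_NMS-2526² = L_NMS-7930/d_NMS-7930², so d_NMS-2526/d_NMS-7930 = √(L_NMS-2526/L_NMS-7930)
= √(12.0) = 3.464.

3.5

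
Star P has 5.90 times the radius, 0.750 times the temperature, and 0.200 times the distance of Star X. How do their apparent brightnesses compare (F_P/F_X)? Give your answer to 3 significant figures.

275

L_P/L_X = (R_P/R_X)²(T_P/T_X)⁴ = (5.90)² × (0.750)⁴ = 11.01.
F_P/F_X = (L_P/L_X)/(d_P/d_X)² = 11.01 / (0.200)² = 275.4.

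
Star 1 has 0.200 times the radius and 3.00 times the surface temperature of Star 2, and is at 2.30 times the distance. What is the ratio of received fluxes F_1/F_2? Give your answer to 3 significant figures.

0.612

L_1/L_2 = (R_1/R_2)²(T_1/T_2)⁴ = (0.200)² × (3.00)⁴ = 3.240.
F_1/F_2 = (L_1/L_2)/(d_1/d_2)² = 3.240 / (2.30)² = 0.6125.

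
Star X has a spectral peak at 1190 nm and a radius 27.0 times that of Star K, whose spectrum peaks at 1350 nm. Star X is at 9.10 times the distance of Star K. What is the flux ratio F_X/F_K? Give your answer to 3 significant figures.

14.6

Wien's law: T_X/T_K = λ_K/λ_X = 1350/1190 = 1.134.
L_X/L_K = (R_X/R_K)²(T_X/T_K)⁴ = (27.0)²(1.134)⁴ = 1207.
F_X/F_K = (L_X/L_K)/(d_X/d_K)² = 1207/(9.10)² = 14.58.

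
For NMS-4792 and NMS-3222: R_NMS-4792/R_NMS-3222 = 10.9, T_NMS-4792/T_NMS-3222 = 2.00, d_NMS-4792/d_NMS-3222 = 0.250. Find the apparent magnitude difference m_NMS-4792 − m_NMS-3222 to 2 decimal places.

L_NMS-4792/L_NMS-3222 = (10.9)²(2.00)⁴ = 1901.
F_NMS-4792/F_NMS-3222 = (L_NMS-4792/L_NMS-3222)/(d_NMS-4792/d_NMS-3222)² = 1901/0.06250 = 3.042×10^4.
m_NMS-4792 − m_NMS-3222 = −2.5 log₁₀(3.042×10^4) = -11.21.

-11.21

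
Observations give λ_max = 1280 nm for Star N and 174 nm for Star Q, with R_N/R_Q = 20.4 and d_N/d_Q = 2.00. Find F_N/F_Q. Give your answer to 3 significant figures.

Wien's law: T_N/T_Q = λ_Q/λ_N = 174/1280 = 0.1359.
L_N/L_Q = (R_N/R_Q)²(T_N/T_Q)⁴ = (20.4)²(0.1359)⁴ = 0.1421.
F_N/F_Q = (L_N/L_Q)/(d_N/d_Q)² = 0.1421/(2.00)² = 0.03553.

0.0355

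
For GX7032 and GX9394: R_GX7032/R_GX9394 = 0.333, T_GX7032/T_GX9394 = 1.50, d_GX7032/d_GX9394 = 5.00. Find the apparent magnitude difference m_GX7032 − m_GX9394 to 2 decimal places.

L_GX7032/L_GX9394 = (0.333)²(1.50)⁴ = 0.5614.
F_GX7032/F_GX9394 = (L_GX7032/L_GX9394)/(d_GX7032/d_GX9394)² = 0.5614/25.00 = 0.02246.
m_GX7032 − m_GX9394 = −2.5 log₁₀(0.02246) = 4.12.

4.12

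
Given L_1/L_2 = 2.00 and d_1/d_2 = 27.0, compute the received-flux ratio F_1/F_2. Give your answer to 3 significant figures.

0.00274

F = L/(4πd²), so F_1/F_2 = (L_1/L_2) / (d_1/d_2)²
= 2.00 / (27.0)² = 2.00 / 729.0 = 0.002743.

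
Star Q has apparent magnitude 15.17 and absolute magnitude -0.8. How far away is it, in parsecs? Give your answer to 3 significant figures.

m − M = 5 log₁₀(d/10 pc)
15.17 − (-0.8) = 15.97 = 5 log₁₀(d/10)
d = 10 × 10^(15.97/5) = 10 × 10^3.194 = 1.563×10^4 pc.

1.56×10^4 pc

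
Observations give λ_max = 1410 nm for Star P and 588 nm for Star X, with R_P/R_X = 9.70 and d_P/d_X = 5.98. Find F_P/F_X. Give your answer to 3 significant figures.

Wien's law: T_P/T_X = λ_X/λ_P = 588/1410 = 0.4170.
L_P/L_X = (R_P/R_X)²(T_P/T_X)⁴ = (9.70)²(0.4170)⁴ = 2.846.
F_P/F_X = (L_P/L_X)/(d_P/d_X)² = 2.846/(5.98)² = 0.07957.

0.0796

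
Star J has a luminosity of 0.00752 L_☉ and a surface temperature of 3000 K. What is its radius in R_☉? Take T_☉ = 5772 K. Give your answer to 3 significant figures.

R/R_☉ = √(L/L_☉) / (T/T_☉)² = √(0.00752) / (0.5198)²
       = 0.08672 / 0.2701 = 0.3210.

0.321 R_☉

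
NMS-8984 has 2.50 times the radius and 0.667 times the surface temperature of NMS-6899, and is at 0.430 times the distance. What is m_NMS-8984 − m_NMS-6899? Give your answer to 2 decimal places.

-2.06

L_NMS-8984/L_NMS-6899 = (2.50)²(0.667)⁴ = 1.237.
F_NMS-8984/F_NMS-6899 = (L_NMS-8984/L_NMS-6899)/(d_NMS-8984/d_NMS-6899)² = 1.237/0.1849 = 6.690.
m_NMS-8984 − m_NMS-6899 = −2.5 log₁₀(6.690) = -2.06.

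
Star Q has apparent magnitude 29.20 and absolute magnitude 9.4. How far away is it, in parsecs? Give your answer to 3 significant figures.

9.12×10^4 pc

m − M = 5 log₁₀(d/10 pc)
29.20 − (9.4) = 19.80 = 5 log₁₀(d/10)
d = 10 × 10^(19.80/5) = 10 × 10^3.960 = 9.120×10^4 pc.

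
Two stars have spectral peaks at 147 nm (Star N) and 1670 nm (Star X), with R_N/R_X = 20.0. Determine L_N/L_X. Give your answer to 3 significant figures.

Wien's law gives T ∝ 1/λ_max, so T_N/T_X = λ_X/λ_N = 1670/147 = 11.36.
Then L ∝ R²T⁴ gives L_N/L_X = (20.0)² × (11.36)⁴ = 400.0 × 1.666×10^4 = 6.663×10^6.

6.66×10^6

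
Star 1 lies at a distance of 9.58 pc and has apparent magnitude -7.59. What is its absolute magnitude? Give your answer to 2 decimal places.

-7.50

M = m − 5 log₁₀(d/10 pc) = -7.59 − 5 log₁₀(9.58/10)
  = -7.59 − 5 × -0.019 = -7.59 − -0.09 = -7.50.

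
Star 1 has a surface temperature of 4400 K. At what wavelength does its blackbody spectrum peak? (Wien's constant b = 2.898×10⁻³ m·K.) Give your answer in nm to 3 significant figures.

λ_max = b/T = 2.898×10⁻³ / 4400 = 6.59×10^-7 m = 658.6 nm.

659 nm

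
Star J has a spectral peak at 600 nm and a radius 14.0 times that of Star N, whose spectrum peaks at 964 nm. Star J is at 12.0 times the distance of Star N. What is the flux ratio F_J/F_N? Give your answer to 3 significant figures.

Wien's law: T_J/T_N = λ_N/λ_J = 964/600 = 1.607.
L_J/L_N = (R_J/R_N)²(T_J/T_N)⁴ = (14.0)²(1.607)⁴ = 1306.
F_J/F_N = (L_J/L_N)/(d_J/d_N)² = 1306/(12.0)² = 9.070.

9.07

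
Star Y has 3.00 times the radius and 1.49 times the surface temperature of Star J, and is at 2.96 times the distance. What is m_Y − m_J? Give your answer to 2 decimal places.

-1.76

L_Y/L_J = (3.00)²(1.49)⁴ = 44.36.
F_Y/F_J = (L_Y/L_J)/(d_Y/d_J)² = 44.36/8.762 = 5.063.
m_Y − m_J = −2.5 log₁₀(5.063) = -1.76.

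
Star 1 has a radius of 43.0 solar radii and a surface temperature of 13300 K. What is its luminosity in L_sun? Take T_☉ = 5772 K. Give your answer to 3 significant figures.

L/L_☉ = (R/R_☉)² (T/T_☉)⁴ = (43.0)² × (13300/5772)⁴
       = 1849 × (2.304)⁴ = 1849 × 28.19 = 5.212×10^4.

5.21×10^4 L_sun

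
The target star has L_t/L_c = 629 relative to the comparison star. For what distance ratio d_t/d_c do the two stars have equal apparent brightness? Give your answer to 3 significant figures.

Equal flux requires L_t/d_t² = L_c/d_c², so d_t/d_c = √(L_t/L_c)
= √(629) = 25.08.

25.1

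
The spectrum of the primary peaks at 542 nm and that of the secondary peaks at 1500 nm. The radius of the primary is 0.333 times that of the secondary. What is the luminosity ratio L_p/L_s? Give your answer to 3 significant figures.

Wien's law gives T ∝ 1/λ_max, so T_p/T_s = λ_s/λ_p = 1500/542 = 2.768.
Then L ∝ R²T⁴ gives L_p/L_s = (0.333)² × (2.768)⁴ = 0.1109 × 58.66 = 6.505.

6.51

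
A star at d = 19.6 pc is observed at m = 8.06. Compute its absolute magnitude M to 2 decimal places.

6.60

M = m − 5 log₁₀(d/10 pc) = 8.06 − 5 log₁₀(19.6/10)
  = 8.06 − 5 × 0.292 = 8.06 − 1.46 = 6.60.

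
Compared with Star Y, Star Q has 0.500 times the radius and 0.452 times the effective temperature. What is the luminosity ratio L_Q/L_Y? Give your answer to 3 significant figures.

From the Stefan–Boltzmann law, L ∝ R²T⁴, so
L_Q/L_Y = (R_Q/R_Y)² (T_Q/T_Y)⁴ = (0.500)² × (0.452)⁴ = 0.2500 × 0.04174 = 0.01044.

0.0104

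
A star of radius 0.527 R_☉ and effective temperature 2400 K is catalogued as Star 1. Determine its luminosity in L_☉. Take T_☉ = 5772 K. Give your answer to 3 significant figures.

L/L_☉ = (R/R_☉)² (T/T_☉)⁴ = (0.527)² × (2400/5772)⁴
       = 0.2777 × (0.4158)⁴ = 0.2777 × 0.02989 = 0.008302.

0.00830 L_☉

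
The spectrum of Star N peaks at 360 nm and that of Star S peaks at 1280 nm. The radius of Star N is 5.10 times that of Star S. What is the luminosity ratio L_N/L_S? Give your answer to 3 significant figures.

Wien's law gives T ∝ 1/λ_max, so T_N/T_S = λ_S/λ_N = 1280/360 = 3.556.
Then L ∝ R²T⁴ gives L_N/L_S = (5.10)² × (3.556)⁴ = 26.01 × 159.8 = 4157.

4.16×10^3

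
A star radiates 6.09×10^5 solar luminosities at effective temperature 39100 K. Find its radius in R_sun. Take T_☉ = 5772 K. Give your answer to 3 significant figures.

17.0 R_sun

R/R_☉ = √(L/L_☉) / (T/T_☉)² = √(6.09×10^5) / (6.774)²
       = 780.4 / 45.89 = 17.01.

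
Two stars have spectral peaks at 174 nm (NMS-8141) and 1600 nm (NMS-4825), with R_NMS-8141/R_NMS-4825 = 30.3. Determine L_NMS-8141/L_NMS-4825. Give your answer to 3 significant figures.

Wien's law gives T ∝ 1/λ_max, so T_NMS-8141/T_NMS-4825 = λ_NMS-4825/λ_NMS-8141 = 1600/174 = 9.195.
Then L ∝ R²T⁴ gives L_NMS-8141/L_NMS-4825 = (30.3)² × (9.195)⁴ = 918.1 × 7150 = 6.564×10^6.

6.56×10^6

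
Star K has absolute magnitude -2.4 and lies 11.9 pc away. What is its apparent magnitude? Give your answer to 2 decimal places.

m = M + 5 log₁₀(d/10 pc) = -2.4 + 5 log₁₀(11.9/10)
  = -2.4 + 5 × 0.076 = -2.4 + 0.38 = -2.02.

-2.02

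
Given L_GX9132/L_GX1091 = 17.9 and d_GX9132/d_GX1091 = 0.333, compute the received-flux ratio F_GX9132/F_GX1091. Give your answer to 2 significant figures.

1.6×10^2

F = L/(4πd²), so F_GX9132/F_GX1091 = (L_GX9132/L_GX1091) / (d_GX9132/d_GX1091)²
= 17.9 / (0.333)² = 17.9 / 0.1109 = 161.4.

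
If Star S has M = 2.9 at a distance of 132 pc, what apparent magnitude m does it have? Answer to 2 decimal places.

8.50

m = M + 5 log₁₀(d/10 pc) = 2.9 + 5 log₁₀(132/10)
  = 2.9 + 5 × 1.121 = 2.9 + 5.60 = 8.50.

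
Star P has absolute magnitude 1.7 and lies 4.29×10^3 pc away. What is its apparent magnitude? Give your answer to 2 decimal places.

m = M + 5 log₁₀(d/10 pc) = 1.7 + 5 log₁₀(4.29×10^3/10)
  = 1.7 + 5 × 2.632 = 1.7 + 13.16 = 14.86.

14.86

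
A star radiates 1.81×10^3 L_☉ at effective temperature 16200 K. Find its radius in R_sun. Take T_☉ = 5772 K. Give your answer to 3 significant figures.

R/R_☉ = √(L/L_☉) / (T/T_☉)² = √(1.81×10^3) / (2.807)²
       = 42.54 / 7.877 = 5.401.

5.40 R_sun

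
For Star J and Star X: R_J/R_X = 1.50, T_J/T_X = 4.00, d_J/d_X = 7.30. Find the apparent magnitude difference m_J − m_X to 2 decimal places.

L_J/L_X = (1.50)²(4.00)⁴ = 576.0.
F_J/F_X = (L_J/L_X)/(d_J/d_X)² = 576.0/53.29 = 10.81.
m_J − m_X = −2.5 log₁₀(10.81) = -2.58.

-2.58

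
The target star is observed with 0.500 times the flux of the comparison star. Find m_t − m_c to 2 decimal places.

0.75

m_t − m_c = −2.5 log₁₀(F_t/F_c) = −2.5 log₁₀(0.500) = −2.5 × (-0.301) = 0.753.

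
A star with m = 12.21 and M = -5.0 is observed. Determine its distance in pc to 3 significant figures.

2.77×10^4 pc

m − M = 5 log₁₀(d/10 pc)
12.21 − (-5.0) = 17.21 = 5 log₁₀(d/10)
d = 10 × 10^(17.21/5) = 10 × 10^3.442 = 2.767×10^4 pc.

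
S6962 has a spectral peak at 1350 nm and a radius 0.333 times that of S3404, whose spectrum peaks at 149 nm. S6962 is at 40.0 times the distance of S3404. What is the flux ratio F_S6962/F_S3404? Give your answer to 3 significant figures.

Wien's law: T_S6962/T_S3404 = λ_S3404/λ_S6962 = 149/1350 = 0.1104.
L_S6962/L_S3404 = (R_S6962/R_S3404)²(T_S6962/T_S3404)⁴ = (0.333)²(0.1104)⁴ = 1.646×10^-5.
F_S6962/F_S3404 = (L_S6962/L_S3404)/(d_S6962/d_S3404)² = 1.646×10^-5/(40.0)² = 1.028×10^-8.

1.03×10^-8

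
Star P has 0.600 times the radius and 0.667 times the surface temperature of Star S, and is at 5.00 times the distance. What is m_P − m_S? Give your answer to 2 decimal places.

6.36

L_P/L_S = (0.600)²(0.667)⁴ = 0.07125.
F_P/F_S = (L_P/L_S)/(d_P/d_S)² = 0.07125/25.00 = 0.002850.
m_P − m_S = −2.5 log₁₀(0.002850) = 6.36.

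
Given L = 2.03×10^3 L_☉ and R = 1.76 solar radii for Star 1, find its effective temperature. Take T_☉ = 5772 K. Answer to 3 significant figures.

T/T_☉ = (L/L_☉)^(1/4) / (R/R_☉)^(1/2)
T = 5772 × (2.03×10^3)^(1/4) / √(1.76) = 5772 × 6.712 / 1.327 = 2.920×10^4 K.

2.92×10^4 K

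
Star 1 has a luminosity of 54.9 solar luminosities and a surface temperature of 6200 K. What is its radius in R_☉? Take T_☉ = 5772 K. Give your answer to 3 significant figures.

R/R_☉ = √(L/L_☉) / (T/T_☉)² = √(54.9) / (1.074)²
       = 7.409 / 1.154 = 6.422.

6.42 R_☉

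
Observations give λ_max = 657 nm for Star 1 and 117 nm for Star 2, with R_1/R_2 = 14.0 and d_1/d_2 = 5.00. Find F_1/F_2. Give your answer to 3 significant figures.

0.00788

Wien's law: T_1/T_2 = λ_2/λ_1 = 117/657 = 0.1781.
L_1/L_2 = (R_1/R_2)²(T_1/T_2)⁴ = (14.0)²(0.1781)⁴ = 0.1971.
F_1/F_2 = (L_1/L_2)/(d_1/d_2)² = 0.1971/(5.00)² = 0.007885.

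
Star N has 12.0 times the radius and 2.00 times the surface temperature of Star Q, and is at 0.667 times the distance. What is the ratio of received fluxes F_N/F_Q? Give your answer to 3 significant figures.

5.18×10^3

L_N/L_Q = (R_N/R_Q)²(T_N/T_Q)⁴ = (12.0)² × (2.00)⁴ = 2304.
F_N/F_Q = (L_N/L_Q)/(d_N/d_Q)² = 2304 / (0.667)² = 5179.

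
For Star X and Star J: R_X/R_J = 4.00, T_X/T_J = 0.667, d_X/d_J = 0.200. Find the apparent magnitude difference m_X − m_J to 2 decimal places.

-4.75

L_X/L_J = (4.00)²(0.667)⁴ = 3.167.
F_X/F_J = (L_X/L_J)/(d_X/d_J)² = 3.167/0.04000 = 79.17.
m_X − m_J = −2.5 log₁₀(79.17) = -4.75.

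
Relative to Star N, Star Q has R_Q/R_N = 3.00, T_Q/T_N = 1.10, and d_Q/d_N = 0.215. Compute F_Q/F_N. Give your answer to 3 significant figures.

L_Q/L_N = (R_Q/R_N)²(T_Q/T_N)⁴ = (3.00)² × (1.10)⁴ = 13.18.
F_Q/F_N = (L_Q/L_N)/(d_Q/d_N)² = 13.18 / (0.215)² = 285.1.

285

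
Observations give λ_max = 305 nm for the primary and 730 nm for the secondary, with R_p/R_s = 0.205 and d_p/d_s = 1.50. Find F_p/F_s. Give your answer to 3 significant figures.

0.613

Wien's law: T_p/T_s = λ_s/λ_p = 730/305 = 2.393.
L_p/L_s = (R_p/R_s)²(T_p/T_s)⁴ = (0.205)²(2.393)⁴ = 1.379.
F_p/F_s = (L_p/L_s)/(d_p/d_s)² = 1.379/(1.50)² = 0.6129.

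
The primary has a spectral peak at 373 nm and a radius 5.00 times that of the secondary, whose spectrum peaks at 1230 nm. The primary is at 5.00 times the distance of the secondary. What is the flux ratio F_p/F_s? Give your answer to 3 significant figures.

118

Wien's law: T_p/T_s = λ_s/λ_p = 1230/373 = 3.298.
L_p/L_s = (R_p/R_s)²(T_p/T_s)⁴ = (5.00)²(3.298)⁴ = 2956.
F_p/F_s = (L_p/L_s)/(d_p/d_s)² = 2956/(5.00)² = 118.2.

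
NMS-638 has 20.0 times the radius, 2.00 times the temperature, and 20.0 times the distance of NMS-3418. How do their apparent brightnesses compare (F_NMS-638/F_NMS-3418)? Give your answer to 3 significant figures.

L_NMS-638/L_NMS-3418 = (R_NMS-638/R_NMS-3418)²(T_NMS-638/T_NMS-3418)⁴ = (20.0)² × (2.00)⁴ = 6400.
F_NMS-638/F_NMS-3418 = (L_NMS-638/L_NMS-3418)/(d_NMS-638/d_NMS-3418)² = 6400 / (20.0)² = 16.00.

16.0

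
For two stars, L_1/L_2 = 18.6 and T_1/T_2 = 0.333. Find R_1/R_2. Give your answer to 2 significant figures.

39

L ∝ R²T⁴ gives R ∝ √L / T², so
R_1/R_2 = √(18.6) / (0.333)² = 4.313 / 0.1109 = 38.89.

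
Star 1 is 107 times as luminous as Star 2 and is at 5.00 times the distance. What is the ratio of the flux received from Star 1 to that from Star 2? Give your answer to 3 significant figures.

F = L/(4πd²), so F_1/F_2 = (L_1/L_2) / (d_1/d_2)²
= 107 / (5.00)² = 107 / 25.00 = 4.280.

4.28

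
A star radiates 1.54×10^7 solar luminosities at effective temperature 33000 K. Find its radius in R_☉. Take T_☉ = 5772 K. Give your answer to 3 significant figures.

120 R_☉

R/R_☉ = √(L/L_☉) / (T/T_☉)² = √(1.54×10^7) / (5.717)²
       = 3924 / 32.69 = 120.1.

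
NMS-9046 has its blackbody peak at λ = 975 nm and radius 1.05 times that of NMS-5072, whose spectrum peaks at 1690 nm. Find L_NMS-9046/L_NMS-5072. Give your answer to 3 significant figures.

9.95

Wien's law gives T ∝ 1/λ_max, so T_NMS-9046/T_NMS-5072 = λ_NMS-5072/λ_NMS-9046 = 1690/975 = 1.733.
Then L ∝ R²T⁴ gives L_NMS-9046/L_NMS-5072 = (1.05)² × (1.733)⁴ = 1.103 × 9.027 = 9.952.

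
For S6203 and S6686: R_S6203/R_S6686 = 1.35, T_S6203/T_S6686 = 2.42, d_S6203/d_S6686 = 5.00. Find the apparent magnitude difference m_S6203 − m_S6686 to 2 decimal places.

-0.99

L_S6203/L_S6686 = (1.35)²(2.42)⁴ = 62.51.
F_S6203/F_S6686 = (L_S6203/L_S6686)/(d_S6203/d_S6686)² = 62.51/25.00 = 2.500.
m_S6203 − m_S6686 = −2.5 log₁₀(2.500) = -0.99.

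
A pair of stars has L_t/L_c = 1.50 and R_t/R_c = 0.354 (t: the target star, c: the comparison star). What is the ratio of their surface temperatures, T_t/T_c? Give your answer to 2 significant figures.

L ∝ R²T⁴ gives T ∝ (L/R²)^(1/4), so
T_t/T_c = (1.50 / 0.354²)^(1/4) = (11.97)^(1/4) = 1.860.

1.9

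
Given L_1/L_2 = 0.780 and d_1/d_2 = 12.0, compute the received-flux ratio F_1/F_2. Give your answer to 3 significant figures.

0.00542

F = L/(4πd²), so F_1/F_2 = (L_1/L_2) / (d_1/d_2)²
= 0.780 / (12.0)² = 0.780 / 144.0 = 0.005417.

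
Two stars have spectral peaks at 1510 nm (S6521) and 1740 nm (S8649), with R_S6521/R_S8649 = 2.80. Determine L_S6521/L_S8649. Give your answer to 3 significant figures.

13.8

Wien's law gives T ∝ 1/λ_max, so T_S6521/T_S8649 = λ_S8649/λ_S6521 = 1740/1510 = 1.152.
Then L ∝ R²T⁴ gives L_S6521/L_S8649 = (2.80)² × (1.152)⁴ = 7.840 × 1.763 = 13.82.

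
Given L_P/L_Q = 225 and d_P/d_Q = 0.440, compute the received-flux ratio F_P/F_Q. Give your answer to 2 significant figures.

1.2×10^3

F = L/(4πd²), so F_P/F_Q = (L_P/L_Q) / (d_P/d_Q)²
= 225 / (0.440)² = 225 / 0.1936 = 1162.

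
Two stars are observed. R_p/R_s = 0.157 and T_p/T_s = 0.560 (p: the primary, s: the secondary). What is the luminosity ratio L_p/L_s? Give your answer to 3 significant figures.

0.00242

From the Stefan–Boltzmann law, L ∝ R²T⁴, so
L_p/L_s = (R_p/R_s)² (T_p/T_s)⁴ = (0.157)² × (0.560)⁴ = 0.02465 × 0.09834 = 0.002424.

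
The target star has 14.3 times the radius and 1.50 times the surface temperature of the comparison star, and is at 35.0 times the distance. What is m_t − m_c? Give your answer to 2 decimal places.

L_t/L_c = (14.3)²(1.50)⁴ = 1035.
F_t/F_c = (L_t/L_c)/(d_t/d_c)² = 1035/1225 = 0.8451.
m_t − m_c = −2.5 log₁₀(0.8451) = 0.18.

0.18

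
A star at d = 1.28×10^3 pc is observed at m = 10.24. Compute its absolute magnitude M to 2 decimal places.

-0.30

M = m − 5 log₁₀(d/10 pc) = 10.24 − 5 log₁₀(1.28×10^3/10)
  = 10.24 − 5 × 2.107 = 10.24 − 10.54 = -0.30.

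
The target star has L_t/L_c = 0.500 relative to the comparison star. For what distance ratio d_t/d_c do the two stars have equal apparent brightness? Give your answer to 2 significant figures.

Equal flux requires L_t/d_t² = L_c/d_c², so d_t/d_c = √(L_t/L_c)
= √(0.500) = 0.7071.

0.71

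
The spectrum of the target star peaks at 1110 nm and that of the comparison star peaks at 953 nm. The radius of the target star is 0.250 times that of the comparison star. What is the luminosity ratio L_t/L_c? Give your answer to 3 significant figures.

Wien's law gives T ∝ 1/λ_max, so T_t/T_c = λ_c/λ_t = 953/1110 = 0.8586.
Then L ∝ R²T⁴ gives L_t/L_c = (0.250)² × (0.8586)⁴ = 0.06250 × 0.5434 = 0.03396.

0.0340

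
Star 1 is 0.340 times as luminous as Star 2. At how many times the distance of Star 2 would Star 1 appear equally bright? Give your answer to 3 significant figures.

0.583

Equal flux requires L_1/d_1² = L_2/d_2², so d_1/d_2 = √(L_1/L_2)
= √(0.340) = 0.5831.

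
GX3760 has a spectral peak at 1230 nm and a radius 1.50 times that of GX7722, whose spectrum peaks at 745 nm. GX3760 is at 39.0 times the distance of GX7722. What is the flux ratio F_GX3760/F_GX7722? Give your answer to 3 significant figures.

1.99×10^-4

Wien's law: T_GX3760/T_GX7722 = λ_GX7722/λ_GX3760 = 745/1230 = 0.6057.
L_GX3760/L_GX7722 = (R_GX3760/R_GX7722)²(T_GX3760/T_GX7722)⁴ = (1.50)²(0.6057)⁴ = 0.3028.
F_GX3760/F_GX7722 = (L_GX3760/L_GX7722)/(d_GX3760/d_GX7722)² = 0.3028/(39.0)² = 1.991×10^-4.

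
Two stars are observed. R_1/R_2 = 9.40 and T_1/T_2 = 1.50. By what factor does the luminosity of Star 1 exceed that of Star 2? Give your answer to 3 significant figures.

From the Stefan–Boltzmann law, L ∝ R²T⁴, so
L_1/L_2 = (R_1/R_2)² (T_1/T_2)⁴ = (9.40)² × (1.50)⁴ = 88.36 × 5.062 = 447.3.

447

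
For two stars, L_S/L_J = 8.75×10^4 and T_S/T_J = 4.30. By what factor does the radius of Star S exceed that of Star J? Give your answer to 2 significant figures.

L ∝ R²T⁴ gives R ∝ √L / T², so
R_S/R_J = √(8.75×10^4) / (4.30)² = 295.8 / 18.49 = 16.00.

16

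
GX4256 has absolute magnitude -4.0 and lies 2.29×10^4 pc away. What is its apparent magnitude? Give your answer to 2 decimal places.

12.80

m = M + 5 log₁₀(d/10 pc) = -4.0 + 5 log₁₀(2.29×10^4/10)
  = -4.0 + 5 × 3.360 = -4.0 + 16.80 = 12.80.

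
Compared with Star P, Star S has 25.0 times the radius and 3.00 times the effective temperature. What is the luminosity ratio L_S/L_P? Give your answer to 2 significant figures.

5.1×10^4

From the Stefan–Boltzmann law, L ∝ R²T⁴, so
L_S/L_P = (R_S/R_P)² (T_S/T_P)⁴ = (25.0)² × (3.00)⁴ = 625.0 × 81.00 = 5.062×10^4.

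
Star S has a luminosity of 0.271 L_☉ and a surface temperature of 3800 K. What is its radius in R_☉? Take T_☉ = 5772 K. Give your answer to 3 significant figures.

1.20 R_☉

R/R_☉ = √(L/L_☉) / (T/T_☉)² = √(0.271) / (0.6584)²
       = 0.5206 / 0.4334 = 1.201.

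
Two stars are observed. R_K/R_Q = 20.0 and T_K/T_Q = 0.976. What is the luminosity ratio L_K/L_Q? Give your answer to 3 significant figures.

363

From the Stefan–Boltzmann law, L ∝ R²T⁴, so
L_K/L_Q = (R_K/R_Q)² (T_K/T_Q)⁴ = (20.0)² × (0.976)⁴ = 400.0 × 0.9074 = 363.0.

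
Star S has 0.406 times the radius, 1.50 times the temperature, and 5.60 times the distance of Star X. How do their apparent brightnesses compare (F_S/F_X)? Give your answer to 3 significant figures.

0.0266

L_S/L_X = (R_S/R_X)²(T_S/T_X)⁴ = (0.406)² × (1.50)⁴ = 0.8345.
F_S/F_X = (L_S/L_X)/(d_S/d_X)² = 0.8345 / (5.60)² = 0.02661.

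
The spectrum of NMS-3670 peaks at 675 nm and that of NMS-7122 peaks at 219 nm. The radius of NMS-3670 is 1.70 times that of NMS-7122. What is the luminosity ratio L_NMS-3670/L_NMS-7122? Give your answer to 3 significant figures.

0.0320

Wien's law gives T ∝ 1/λ_max, so T_NMS-3670/T_NMS-7122 = λ_NMS-7122/λ_NMS-3670 = 219/675 = 0.3244.
Then L ∝ R²T⁴ gives L_NMS-3670/L_NMS-7122 = (1.70)² × (0.3244)⁴ = 2.890 × 0.01108 = 0.03202.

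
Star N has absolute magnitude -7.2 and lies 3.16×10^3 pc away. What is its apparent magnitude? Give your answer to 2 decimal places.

m = M + 5 log₁₀(d/10 pc) = -7.2 + 5 log₁₀(3.16×10^3/10)
  = -7.2 + 5 × 2.500 = -7.2 + 12.50 = 5.30.

5.30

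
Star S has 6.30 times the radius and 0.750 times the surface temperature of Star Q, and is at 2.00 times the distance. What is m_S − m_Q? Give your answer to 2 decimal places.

L_S/L_Q = (6.30)²(0.750)⁴ = 12.56.
F_S/F_Q = (L_S/L_Q)/(d_S/d_Q)² = 12.56/4.000 = 3.140.
m_S − m_Q = −2.5 log₁₀(3.140) = -1.24.

-1.24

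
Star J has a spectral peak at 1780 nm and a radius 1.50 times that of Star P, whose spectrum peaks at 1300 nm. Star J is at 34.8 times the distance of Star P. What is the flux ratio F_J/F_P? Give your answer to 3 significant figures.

Wien's law: T_J/T_P = λ_P/λ_J = 1300/1780 = 0.7303.
L_J/L_P = (R_J/R_P)²(T_J/T_P)⁴ = (1.50)²(0.7303)⁴ = 0.6401.
F_J/F_P = (L_J/L_P)/(d_J/d_P)² = 0.6401/(34.8)² = 5.286×10^-4.

5.29×10^-4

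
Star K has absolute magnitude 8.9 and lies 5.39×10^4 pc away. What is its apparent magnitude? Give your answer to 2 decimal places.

27.56

m = M + 5 log₁₀(d/10 pc) = 8.9 + 5 log₁₀(5.39×10^4/10)
  = 8.9 + 5 × 3.732 = 8.9 + 18.66 = 27.56.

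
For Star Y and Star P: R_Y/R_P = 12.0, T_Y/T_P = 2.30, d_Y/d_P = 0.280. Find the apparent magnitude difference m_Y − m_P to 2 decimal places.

-11.78

L_Y/L_P = (12.0)²(2.30)⁴ = 4030.
F_Y/F_P = (L_Y/L_P)/(d_Y/d_P)² = 4030/0.07840 = 5.140×10^4.
m_Y − m_P = −2.5 log₁₀(5.140×10^4) = -11.78.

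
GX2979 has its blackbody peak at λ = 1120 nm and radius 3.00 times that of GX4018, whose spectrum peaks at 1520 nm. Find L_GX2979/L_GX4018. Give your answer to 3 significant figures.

30.5

Wien's law gives T ∝ 1/λ_max, so T_GX2979/T_GX4018 = λ_GX4018/λ_GX2979 = 1520/1120 = 1.357.
Then L ∝ R²T⁴ gives L_GX2979/L_GX4018 = (3.00)² × (1.357)⁴ = 9.000 × 3.392 = 30.53.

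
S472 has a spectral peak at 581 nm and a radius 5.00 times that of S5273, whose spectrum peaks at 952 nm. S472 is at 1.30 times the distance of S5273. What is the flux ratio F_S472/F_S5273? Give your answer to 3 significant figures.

107

Wien's law: T_S472/T_S5273 = λ_S5273/λ_S472 = 952/581 = 1.639.
L_S472/L_S5273 = (R_S472/R_S5273)²(T_S472/T_S5273)⁴ = (5.00)²(1.639)⁴ = 180.2.
F_S472/F_S5273 = (L_S472/L_S5273)/(d_S472/d_S5273)² = 180.2/(1.30)² = 106.6.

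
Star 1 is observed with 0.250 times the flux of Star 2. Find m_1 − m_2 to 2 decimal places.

1.51

m_1 − m_2 = −2.5 log₁₀(F_1/F_2) = −2.5 log₁₀(0.250) = −2.5 × (-0.602) = 1.505.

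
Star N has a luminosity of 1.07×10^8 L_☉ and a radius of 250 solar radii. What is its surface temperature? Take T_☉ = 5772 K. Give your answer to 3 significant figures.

3.71×10^4 K

T/T_☉ = (L/L_☉)^(1/4) / (R/R_☉)^(1/2)
T = 5772 × (1.07×10^8)^(1/4) / √(250) = 5772 × 101.7 / 15.81 = 3.713×10^4 K.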